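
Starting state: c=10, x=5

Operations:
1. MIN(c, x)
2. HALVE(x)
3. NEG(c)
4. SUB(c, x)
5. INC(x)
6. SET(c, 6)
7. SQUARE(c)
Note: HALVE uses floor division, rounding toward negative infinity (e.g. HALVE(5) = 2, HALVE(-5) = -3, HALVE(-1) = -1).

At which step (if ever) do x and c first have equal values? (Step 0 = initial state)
Step 1

x and c first become equal after step 1.

Comparing values at each step:
Initial: x=5, c=10
After step 1: x=5, c=5 ← equal!
After step 2: x=2, c=5
After step 3: x=2, c=-5
After step 4: x=2, c=-7
After step 5: x=3, c=-7
After step 6: x=3, c=6
After step 7: x=3, c=36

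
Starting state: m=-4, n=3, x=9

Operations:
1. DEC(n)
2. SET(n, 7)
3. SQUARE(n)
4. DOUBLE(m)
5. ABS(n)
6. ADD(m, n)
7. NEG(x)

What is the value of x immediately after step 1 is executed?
x = 9

Tracing x through execution:
Initial: x = 9
After step 1 (DEC(n)): x = 9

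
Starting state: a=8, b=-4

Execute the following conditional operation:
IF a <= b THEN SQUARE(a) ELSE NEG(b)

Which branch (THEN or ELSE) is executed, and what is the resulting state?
Branch: ELSE, Final state: a=8, b=4

Evaluating condition: a <= b
a = 8, b = -4
Condition is False, so ELSE branch executes
After NEG(b): a=8, b=4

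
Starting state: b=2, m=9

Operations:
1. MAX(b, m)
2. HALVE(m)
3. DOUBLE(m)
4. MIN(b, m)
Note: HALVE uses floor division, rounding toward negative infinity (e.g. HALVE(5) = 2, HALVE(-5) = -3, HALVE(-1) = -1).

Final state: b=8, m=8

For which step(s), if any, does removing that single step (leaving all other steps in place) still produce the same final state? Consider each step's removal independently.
None - removing any single step changes the final result

Testing removal of each single step:
Without step 1: final = b=2, m=8 (different)
Without step 2: final = b=9, m=18 (different)
Without step 3: final = b=4, m=4 (different)
Without step 4: final = b=9, m=8 (different)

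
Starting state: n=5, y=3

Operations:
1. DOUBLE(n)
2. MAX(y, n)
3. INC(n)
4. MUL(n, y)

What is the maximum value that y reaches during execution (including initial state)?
10

Values of y at each step:
Initial: y = 3
After step 1: y = 3
After step 2: y = 10 ← maximum
After step 3: y = 10
After step 4: y = 10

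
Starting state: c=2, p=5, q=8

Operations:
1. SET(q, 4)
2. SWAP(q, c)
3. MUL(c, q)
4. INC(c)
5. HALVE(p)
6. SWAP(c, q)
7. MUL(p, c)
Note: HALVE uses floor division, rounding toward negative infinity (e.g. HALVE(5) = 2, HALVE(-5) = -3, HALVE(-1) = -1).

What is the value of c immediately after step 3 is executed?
c = 8

Tracing c through execution:
Initial: c = 2
After step 1 (SET(q, 4)): c = 2
After step 2 (SWAP(q, c)): c = 4
After step 3 (MUL(c, q)): c = 8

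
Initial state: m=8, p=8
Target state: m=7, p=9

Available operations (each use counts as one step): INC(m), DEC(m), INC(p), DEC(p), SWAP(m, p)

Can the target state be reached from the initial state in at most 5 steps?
Yes

Path (2 steps): DEC(m) → INC(p)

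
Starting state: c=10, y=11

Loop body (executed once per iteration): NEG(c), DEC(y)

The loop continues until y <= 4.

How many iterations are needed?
7

Tracing iterations:
Initial: c=10, y=11
After iteration 1: c=-10, y=10
After iteration 2: c=10, y=9
After iteration 3: c=-10, y=8
After iteration 4: c=10, y=7
After iteration 5: c=-10, y=6
After iteration 6: c=10, y=5
After iteration 7: c=-10, y=4
y <= 4 now holds, so the loop exits after 7 iterations.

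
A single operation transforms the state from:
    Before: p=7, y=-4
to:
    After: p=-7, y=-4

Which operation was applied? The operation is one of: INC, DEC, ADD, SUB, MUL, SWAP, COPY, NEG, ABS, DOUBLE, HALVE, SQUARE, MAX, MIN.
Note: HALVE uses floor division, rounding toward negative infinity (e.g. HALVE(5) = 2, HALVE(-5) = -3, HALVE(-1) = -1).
NEG(p)

Analyzing the change:
Before: p=7, y=-4
After: p=-7, y=-4
Variable p changed from 7 to -7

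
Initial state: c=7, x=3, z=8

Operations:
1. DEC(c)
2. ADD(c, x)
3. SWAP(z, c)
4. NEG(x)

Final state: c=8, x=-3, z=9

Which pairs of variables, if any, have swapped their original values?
None

Comparing initial and final values:
c: 7 → 8
x: 3 → -3
z: 8 → 9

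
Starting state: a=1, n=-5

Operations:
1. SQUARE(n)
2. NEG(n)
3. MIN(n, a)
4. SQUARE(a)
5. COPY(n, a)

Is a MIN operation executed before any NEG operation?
No

First MIN: step 3
First NEG: step 2
Since 3 > 2, NEG comes first.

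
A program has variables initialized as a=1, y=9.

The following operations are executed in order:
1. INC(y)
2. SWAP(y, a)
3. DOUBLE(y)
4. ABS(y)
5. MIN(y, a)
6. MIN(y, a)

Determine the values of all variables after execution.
{a: 10, y: 2}

Step-by-step execution:
Initial: a=1, y=9
After step 1 (INC(y)): a=1, y=10
After step 2 (SWAP(y, a)): a=10, y=1
After step 3 (DOUBLE(y)): a=10, y=2
After step 4 (ABS(y)): a=10, y=2
After step 5 (MIN(y, a)): a=10, y=2
After step 6 (MIN(y, a)): a=10, y=2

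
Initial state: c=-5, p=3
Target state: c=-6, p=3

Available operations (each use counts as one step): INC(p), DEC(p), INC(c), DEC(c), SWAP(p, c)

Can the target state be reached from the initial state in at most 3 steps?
Yes

Path (1 step): DEC(c)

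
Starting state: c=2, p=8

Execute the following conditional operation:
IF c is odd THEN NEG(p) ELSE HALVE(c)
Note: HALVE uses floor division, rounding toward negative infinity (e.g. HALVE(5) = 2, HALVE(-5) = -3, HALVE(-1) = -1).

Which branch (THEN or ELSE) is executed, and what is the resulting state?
Branch: ELSE, Final state: c=1, p=8

Evaluating condition: c is odd
Condition is False, so ELSE branch executes
After HALVE(c): c=1, p=8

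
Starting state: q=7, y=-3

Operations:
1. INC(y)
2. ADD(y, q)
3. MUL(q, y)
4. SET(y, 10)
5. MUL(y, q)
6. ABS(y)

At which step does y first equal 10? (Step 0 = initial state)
Step 4

Tracing y:
Initial: y = -3
After step 1: y = -2
After step 2: y = 5
After step 3: y = 5
After step 4: y = 10 ← first occurrence
After step 5: y = 350
After step 6: y = 350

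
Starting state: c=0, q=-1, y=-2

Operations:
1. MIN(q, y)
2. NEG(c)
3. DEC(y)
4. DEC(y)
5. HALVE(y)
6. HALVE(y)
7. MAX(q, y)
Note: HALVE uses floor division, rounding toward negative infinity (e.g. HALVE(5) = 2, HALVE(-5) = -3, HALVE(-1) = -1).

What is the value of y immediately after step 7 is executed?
y = -1

Tracing y through execution:
Initial: y = -2
After step 1 (MIN(q, y)): y = -2
After step 2 (NEG(c)): y = -2
After step 3 (DEC(y)): y = -3
After step 4 (DEC(y)): y = -4
After step 5 (HALVE(y)): y = -2
After step 6 (HALVE(y)): y = -1
After step 7 (MAX(q, y)): y = -1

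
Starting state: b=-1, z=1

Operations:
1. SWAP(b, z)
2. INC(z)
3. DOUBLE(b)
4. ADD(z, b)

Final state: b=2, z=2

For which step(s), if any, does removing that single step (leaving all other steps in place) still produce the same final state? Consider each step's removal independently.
None - removing any single step changes the final result

Testing removal of each single step:
Without step 1: final = b=-2, z=0 (different)
Without step 2: final = b=2, z=1 (different)
Without step 3: final = b=1, z=1 (different)
Without step 4: final = b=2, z=0 (different)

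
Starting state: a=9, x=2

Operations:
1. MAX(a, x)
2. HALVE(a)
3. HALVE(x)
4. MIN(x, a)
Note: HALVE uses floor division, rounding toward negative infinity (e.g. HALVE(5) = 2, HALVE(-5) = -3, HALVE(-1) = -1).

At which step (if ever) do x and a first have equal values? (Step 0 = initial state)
Never

x and a never become equal during execution.

Comparing values at each step:
Initial: x=2, a=9
After step 1: x=2, a=9
After step 2: x=2, a=4
After step 3: x=1, a=4
After step 4: x=1, a=4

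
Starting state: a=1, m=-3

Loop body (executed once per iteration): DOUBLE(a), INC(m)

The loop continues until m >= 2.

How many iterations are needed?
5

Tracing iterations:
Initial: a=1, m=-3
After iteration 1: a=2, m=-2
After iteration 2: a=4, m=-1
After iteration 3: a=8, m=0
After iteration 4: a=16, m=1
After iteration 5: a=32, m=2
m >= 2 now holds, so the loop exits after 5 iterations.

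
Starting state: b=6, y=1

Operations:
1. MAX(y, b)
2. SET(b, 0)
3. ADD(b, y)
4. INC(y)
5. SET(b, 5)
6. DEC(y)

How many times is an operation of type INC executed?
1

Counting INC operations:
Step 4: INC(y) ← INC
Total: 1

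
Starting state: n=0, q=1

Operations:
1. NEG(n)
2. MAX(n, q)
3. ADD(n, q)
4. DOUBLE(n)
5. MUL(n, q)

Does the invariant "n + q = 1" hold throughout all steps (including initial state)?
No, violated after step 2

The invariant is violated after step 2.

State at each step:
Initial: n=0, q=1
After step 1: n=0, q=1
After step 2: n=1, q=1
After step 3: n=2, q=1
After step 4: n=4, q=1
After step 5: n=4, q=1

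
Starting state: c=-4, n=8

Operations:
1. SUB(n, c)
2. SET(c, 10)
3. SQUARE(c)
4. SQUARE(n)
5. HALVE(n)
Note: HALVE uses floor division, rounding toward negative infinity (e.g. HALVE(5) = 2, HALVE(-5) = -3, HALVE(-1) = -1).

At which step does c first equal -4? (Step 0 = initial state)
Step 0

Tracing c:
Initial: c = -4 ← first occurrence
After step 1: c = -4
After step 2: c = 10
After step 3: c = 100
After step 4: c = 100
After step 5: c = 100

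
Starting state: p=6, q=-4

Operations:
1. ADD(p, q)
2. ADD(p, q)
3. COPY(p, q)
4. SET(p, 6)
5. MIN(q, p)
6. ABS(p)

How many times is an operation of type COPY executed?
1

Counting COPY operations:
Step 3: COPY(p, q) ← COPY
Total: 1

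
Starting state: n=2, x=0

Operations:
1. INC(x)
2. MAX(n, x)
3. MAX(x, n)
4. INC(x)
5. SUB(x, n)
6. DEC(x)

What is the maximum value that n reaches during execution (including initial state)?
2

Values of n at each step:
Initial: n = 2 ← maximum
After step 1: n = 2
After step 2: n = 2
After step 3: n = 2
After step 4: n = 2
After step 5: n = 2
After step 6: n = 2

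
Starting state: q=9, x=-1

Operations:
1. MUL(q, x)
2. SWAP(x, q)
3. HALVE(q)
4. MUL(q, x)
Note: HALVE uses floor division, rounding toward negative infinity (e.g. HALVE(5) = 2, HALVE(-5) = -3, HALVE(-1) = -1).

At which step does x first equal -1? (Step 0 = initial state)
Step 0

Tracing x:
Initial: x = -1 ← first occurrence
After step 1: x = -1
After step 2: x = -9
After step 3: x = -9
After step 4: x = -9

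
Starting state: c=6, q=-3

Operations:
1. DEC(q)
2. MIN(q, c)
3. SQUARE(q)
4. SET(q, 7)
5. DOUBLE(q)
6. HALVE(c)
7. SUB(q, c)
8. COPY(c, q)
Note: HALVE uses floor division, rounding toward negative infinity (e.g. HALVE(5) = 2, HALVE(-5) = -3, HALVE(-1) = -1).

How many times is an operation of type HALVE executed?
1

Counting HALVE operations:
Step 6: HALVE(c) ← HALVE
Total: 1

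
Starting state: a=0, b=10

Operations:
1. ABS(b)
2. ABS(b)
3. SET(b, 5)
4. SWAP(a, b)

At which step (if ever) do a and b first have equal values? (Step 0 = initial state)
Never

a and b never become equal during execution.

Comparing values at each step:
Initial: a=0, b=10
After step 1: a=0, b=10
After step 2: a=0, b=10
After step 3: a=0, b=5
After step 4: a=5, b=0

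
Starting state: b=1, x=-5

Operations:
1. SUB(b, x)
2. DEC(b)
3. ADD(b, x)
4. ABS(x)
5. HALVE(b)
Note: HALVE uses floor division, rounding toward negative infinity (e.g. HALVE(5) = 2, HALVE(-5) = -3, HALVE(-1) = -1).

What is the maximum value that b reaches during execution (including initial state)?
6

Values of b at each step:
Initial: b = 1
After step 1: b = 6 ← maximum
After step 2: b = 5
After step 3: b = 0
After step 4: b = 0
After step 5: b = 0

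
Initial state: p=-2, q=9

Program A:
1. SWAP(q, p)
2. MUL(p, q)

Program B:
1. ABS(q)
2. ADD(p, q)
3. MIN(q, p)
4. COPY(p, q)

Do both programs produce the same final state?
No

Program A final state: p=-18, q=-2
Program B final state: p=7, q=7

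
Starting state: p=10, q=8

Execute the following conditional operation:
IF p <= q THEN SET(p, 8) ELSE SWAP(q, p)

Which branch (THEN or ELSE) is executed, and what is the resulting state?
Branch: ELSE, Final state: p=8, q=10

Evaluating condition: p <= q
p = 10, q = 8
Condition is False, so ELSE branch executes
After SWAP(q, p): p=8, q=10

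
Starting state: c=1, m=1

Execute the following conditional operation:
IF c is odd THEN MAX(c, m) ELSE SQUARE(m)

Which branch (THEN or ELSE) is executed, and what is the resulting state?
Branch: THEN, Final state: c=1, m=1

Evaluating condition: c is odd
Condition is True, so THEN branch executes
After MAX(c, m): c=1, m=1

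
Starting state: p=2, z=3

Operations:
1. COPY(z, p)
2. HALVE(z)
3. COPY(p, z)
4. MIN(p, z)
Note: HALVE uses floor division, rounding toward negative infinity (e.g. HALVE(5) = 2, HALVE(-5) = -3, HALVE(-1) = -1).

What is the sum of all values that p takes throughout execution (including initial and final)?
8

Values of p at each step:
Initial: p = 2
After step 1: p = 2
After step 2: p = 2
After step 3: p = 1
After step 4: p = 1
Sum = 2 + 2 + 2 + 1 + 1 = 8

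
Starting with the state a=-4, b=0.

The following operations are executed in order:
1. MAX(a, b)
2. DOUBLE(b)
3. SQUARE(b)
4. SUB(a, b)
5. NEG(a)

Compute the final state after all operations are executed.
{a: 0, b: 0}

Step-by-step execution:
Initial: a=-4, b=0
After step 1 (MAX(a, b)): a=0, b=0
After step 2 (DOUBLE(b)): a=0, b=0
After step 3 (SQUARE(b)): a=0, b=0
After step 4 (SUB(a, b)): a=0, b=0
After step 5 (NEG(a)): a=0, b=0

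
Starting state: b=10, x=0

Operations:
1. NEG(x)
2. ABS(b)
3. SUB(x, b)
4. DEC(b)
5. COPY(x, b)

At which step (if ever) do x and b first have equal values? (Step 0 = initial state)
Step 5

x and b first become equal after step 5.

Comparing values at each step:
Initial: x=0, b=10
After step 1: x=0, b=10
After step 2: x=0, b=10
After step 3: x=-10, b=10
After step 4: x=-10, b=9
After step 5: x=9, b=9 ← equal!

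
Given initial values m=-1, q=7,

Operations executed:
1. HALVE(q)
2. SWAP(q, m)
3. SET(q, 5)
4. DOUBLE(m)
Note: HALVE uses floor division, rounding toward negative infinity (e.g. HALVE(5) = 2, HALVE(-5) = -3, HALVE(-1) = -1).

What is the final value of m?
m = 6

Tracing execution:
Step 1: HALVE(q) → m = -1
Step 2: SWAP(q, m) → m = 3
Step 3: SET(q, 5) → m = 3
Step 4: DOUBLE(m) → m = 6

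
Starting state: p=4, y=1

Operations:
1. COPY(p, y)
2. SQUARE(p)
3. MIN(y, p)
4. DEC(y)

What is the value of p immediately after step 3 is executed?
p = 1

Tracing p through execution:
Initial: p = 4
After step 1 (COPY(p, y)): p = 1
After step 2 (SQUARE(p)): p = 1
After step 3 (MIN(y, p)): p = 1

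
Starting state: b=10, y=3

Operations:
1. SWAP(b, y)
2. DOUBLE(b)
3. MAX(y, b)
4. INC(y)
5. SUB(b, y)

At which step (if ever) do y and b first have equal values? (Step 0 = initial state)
Never

y and b never become equal during execution.

Comparing values at each step:
Initial: y=3, b=10
After step 1: y=10, b=3
After step 2: y=10, b=6
After step 3: y=10, b=6
After step 4: y=11, b=6
After step 5: y=11, b=-5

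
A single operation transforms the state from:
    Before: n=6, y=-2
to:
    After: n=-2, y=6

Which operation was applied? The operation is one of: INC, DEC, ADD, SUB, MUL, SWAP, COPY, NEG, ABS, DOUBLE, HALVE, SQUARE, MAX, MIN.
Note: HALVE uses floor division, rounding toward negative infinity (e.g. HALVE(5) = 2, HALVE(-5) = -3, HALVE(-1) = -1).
SWAP(n, y)

Analyzing the change:
Before: n=6, y=-2
After: n=-2, y=6
Variable n changed from 6 to -2
Variable y changed from -2 to 6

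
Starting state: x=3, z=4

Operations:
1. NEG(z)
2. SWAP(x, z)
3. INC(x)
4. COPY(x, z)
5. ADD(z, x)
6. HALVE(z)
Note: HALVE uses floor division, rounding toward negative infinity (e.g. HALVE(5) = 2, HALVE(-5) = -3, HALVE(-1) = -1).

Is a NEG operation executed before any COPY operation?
Yes

First NEG: step 1
First COPY: step 4
Since 1 < 4, NEG comes first.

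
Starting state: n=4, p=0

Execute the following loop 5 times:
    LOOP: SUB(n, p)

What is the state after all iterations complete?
n=4, p=0

Iteration trace:
Start: n=4, p=0
After iteration 1: n=4, p=0
After iteration 2: n=4, p=0
After iteration 3: n=4, p=0
After iteration 4: n=4, p=0
After iteration 5: n=4, p=0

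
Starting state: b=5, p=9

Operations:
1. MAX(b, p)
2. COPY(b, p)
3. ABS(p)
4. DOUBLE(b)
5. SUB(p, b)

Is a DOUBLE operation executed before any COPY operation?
No

First DOUBLE: step 4
First COPY: step 2
Since 4 > 2, COPY comes first.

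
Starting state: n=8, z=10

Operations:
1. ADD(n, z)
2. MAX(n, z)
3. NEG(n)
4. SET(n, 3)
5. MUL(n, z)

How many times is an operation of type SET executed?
1

Counting SET operations:
Step 4: SET(n, 3) ← SET
Total: 1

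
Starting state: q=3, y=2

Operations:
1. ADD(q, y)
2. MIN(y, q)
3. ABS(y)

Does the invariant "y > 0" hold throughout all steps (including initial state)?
Yes

The invariant holds at every step.

State at each step:
Initial: q=3, y=2
After step 1: q=5, y=2
After step 2: q=5, y=2
After step 3: q=5, y=2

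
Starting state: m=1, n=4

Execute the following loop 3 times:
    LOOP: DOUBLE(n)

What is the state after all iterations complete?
m=1, n=32

Iteration trace:
Start: m=1, n=4
After iteration 1: m=1, n=8
After iteration 2: m=1, n=16
After iteration 3: m=1, n=32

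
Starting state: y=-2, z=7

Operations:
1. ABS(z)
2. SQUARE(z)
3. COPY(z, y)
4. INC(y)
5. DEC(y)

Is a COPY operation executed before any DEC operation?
Yes

First COPY: step 3
First DEC: step 5
Since 3 < 5, COPY comes first.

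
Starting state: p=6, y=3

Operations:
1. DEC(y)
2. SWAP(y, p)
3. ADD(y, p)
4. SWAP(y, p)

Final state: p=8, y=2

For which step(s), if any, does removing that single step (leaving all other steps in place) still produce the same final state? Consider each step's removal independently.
None - removing any single step changes the final result

Testing removal of each single step:
Without step 1: final = p=9, y=3 (different)
Without step 2: final = p=8, y=6 (different)
Without step 3: final = p=6, y=2 (different)
Without step 4: final = p=2, y=8 (different)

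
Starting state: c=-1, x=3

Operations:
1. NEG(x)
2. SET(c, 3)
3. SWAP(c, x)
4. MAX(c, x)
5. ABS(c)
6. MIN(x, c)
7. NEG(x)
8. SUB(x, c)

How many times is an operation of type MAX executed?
1

Counting MAX operations:
Step 4: MAX(c, x) ← MAX
Total: 1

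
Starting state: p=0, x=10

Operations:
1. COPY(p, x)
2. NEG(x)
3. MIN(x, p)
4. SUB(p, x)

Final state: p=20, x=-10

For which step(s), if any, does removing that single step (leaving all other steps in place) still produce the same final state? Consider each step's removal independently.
Step(s) 3

Testing removal of each single step:
Without step 1: final = p=10, x=-10 (different)
Without step 2: final = p=0, x=10 (different)
Without step 3: final = p=20, x=-10 (same)
Without step 4: final = p=10, x=-10 (different)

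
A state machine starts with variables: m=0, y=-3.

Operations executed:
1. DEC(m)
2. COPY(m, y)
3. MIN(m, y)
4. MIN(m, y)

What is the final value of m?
m = -3

Tracing execution:
Step 1: DEC(m) → m = -1
Step 2: COPY(m, y) → m = -3
Step 3: MIN(m, y) → m = -3
Step 4: MIN(m, y) → m = -3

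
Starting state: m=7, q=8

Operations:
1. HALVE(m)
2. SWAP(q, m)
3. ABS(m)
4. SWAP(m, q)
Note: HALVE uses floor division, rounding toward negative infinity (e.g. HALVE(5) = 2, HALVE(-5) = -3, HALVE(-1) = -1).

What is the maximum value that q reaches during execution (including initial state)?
8

Values of q at each step:
Initial: q = 8 ← maximum
After step 1: q = 8
After step 2: q = 3
After step 3: q = 3
After step 4: q = 8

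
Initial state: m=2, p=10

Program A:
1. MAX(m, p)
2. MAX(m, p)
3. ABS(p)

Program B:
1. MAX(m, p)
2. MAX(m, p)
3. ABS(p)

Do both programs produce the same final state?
Yes

Program A final state: m=10, p=10
Program B final state: m=10, p=10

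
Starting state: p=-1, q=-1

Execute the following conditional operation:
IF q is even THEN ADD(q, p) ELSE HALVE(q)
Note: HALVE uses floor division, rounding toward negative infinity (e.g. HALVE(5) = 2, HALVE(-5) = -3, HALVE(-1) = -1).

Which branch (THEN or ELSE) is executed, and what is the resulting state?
Branch: ELSE, Final state: p=-1, q=-1

Evaluating condition: q is even
Condition is False, so ELSE branch executes
After HALVE(q): p=-1, q=-1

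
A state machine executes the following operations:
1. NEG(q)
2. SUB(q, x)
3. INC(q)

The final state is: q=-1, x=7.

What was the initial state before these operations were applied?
q=-5, x=7

Working backwards:
Final state: q=-1, x=7
Before step 3 (INC(q)): q=-2, x=7
Before step 2 (SUB(q, x)): q=5, x=7
Before step 1 (NEG(q)): q=-5, x=7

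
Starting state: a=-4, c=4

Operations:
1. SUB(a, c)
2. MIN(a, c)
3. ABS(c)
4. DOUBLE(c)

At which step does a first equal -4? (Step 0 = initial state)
Step 0

Tracing a:
Initial: a = -4 ← first occurrence
After step 1: a = -8
After step 2: a = -8
After step 3: a = -8
After step 4: a = -8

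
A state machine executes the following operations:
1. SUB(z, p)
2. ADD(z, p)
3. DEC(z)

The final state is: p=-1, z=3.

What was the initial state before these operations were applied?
p=-1, z=4

Working backwards:
Final state: p=-1, z=3
Before step 3 (DEC(z)): p=-1, z=4
Before step 2 (ADD(z, p)): p=-1, z=5
Before step 1 (SUB(z, p)): p=-1, z=4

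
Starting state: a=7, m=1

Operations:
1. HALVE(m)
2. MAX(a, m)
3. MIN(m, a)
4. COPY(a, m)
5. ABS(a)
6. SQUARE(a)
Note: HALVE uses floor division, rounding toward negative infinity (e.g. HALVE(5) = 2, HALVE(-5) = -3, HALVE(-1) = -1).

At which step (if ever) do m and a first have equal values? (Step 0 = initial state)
Step 4

m and a first become equal after step 4.

Comparing values at each step:
Initial: m=1, a=7
After step 1: m=0, a=7
After step 2: m=0, a=7
After step 3: m=0, a=7
After step 4: m=0, a=0 ← equal!
After step 5: m=0, a=0 ← equal!
After step 6: m=0, a=0 ← equal!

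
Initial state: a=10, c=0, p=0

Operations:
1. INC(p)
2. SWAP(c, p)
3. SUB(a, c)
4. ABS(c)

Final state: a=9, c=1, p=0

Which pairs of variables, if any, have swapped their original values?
None

Comparing initial and final values:
c: 0 → 1
a: 10 → 9
p: 0 → 0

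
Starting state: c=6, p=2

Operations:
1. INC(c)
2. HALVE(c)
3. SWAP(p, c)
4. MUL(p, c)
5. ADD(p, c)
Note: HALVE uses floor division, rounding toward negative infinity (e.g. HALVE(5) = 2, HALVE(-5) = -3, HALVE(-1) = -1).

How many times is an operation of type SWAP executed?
1

Counting SWAP operations:
Step 3: SWAP(p, c) ← SWAP
Total: 1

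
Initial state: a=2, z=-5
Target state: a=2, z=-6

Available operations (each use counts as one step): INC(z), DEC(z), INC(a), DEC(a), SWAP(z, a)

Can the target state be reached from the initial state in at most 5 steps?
Yes

Path (1 step): DEC(z)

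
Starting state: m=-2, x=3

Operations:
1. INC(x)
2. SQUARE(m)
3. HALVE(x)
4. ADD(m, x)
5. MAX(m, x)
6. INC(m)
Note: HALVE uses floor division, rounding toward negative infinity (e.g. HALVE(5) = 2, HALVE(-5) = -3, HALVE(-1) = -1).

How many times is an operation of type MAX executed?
1

Counting MAX operations:
Step 5: MAX(m, x) ← MAX
Total: 1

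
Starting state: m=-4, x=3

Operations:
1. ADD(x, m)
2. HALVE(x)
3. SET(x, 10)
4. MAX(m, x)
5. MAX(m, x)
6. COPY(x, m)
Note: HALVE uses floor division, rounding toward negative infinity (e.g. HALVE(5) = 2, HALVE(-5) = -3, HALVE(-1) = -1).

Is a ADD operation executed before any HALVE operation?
Yes

First ADD: step 1
First HALVE: step 2
Since 1 < 2, ADD comes first.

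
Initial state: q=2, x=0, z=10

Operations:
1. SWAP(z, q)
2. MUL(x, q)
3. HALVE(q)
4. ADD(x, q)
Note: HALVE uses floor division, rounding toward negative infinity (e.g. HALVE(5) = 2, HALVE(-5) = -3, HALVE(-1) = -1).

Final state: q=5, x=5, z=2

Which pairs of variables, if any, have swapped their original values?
None

Comparing initial and final values:
q: 2 → 5
x: 0 → 5
z: 10 → 2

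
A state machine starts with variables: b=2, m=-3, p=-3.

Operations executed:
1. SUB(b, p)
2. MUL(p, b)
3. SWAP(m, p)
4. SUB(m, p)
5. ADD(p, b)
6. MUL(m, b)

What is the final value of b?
b = 5

Tracing execution:
Step 1: SUB(b, p) → b = 5
Step 2: MUL(p, b) → b = 5
Step 3: SWAP(m, p) → b = 5
Step 4: SUB(m, p) → b = 5
Step 5: ADD(p, b) → b = 5
Step 6: MUL(m, b) → b = 5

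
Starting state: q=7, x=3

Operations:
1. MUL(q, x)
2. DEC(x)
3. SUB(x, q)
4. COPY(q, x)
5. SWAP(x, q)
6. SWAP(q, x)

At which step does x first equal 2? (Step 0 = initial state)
Step 2

Tracing x:
Initial: x = 3
After step 1: x = 3
After step 2: x = 2 ← first occurrence
After step 3: x = -19
After step 4: x = -19
After step 5: x = -19
After step 6: x = -19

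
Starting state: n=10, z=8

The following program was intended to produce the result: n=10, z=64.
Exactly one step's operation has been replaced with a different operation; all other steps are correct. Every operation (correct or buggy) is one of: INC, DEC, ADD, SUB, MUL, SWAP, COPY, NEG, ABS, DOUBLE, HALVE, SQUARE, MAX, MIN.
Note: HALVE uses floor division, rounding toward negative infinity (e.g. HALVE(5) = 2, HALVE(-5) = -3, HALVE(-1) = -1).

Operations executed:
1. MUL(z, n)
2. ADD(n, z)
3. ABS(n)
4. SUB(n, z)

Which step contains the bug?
Step 1

Trace with buggy code:
Initial: n=10, z=8
After step 1: n=10, z=80
After step 2: n=90, z=80
After step 3: n=90, z=80
After step 4: n=10, z=80
Actual final n=10, z=80 ≠ expected n=10, z=64.
Step 1 is the only position where a single-operation replacement can produce the expected result.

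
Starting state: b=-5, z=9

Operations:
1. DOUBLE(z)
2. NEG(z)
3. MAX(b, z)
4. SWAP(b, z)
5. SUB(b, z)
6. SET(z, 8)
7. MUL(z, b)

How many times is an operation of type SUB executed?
1

Counting SUB operations:
Step 5: SUB(b, z) ← SUB
Total: 1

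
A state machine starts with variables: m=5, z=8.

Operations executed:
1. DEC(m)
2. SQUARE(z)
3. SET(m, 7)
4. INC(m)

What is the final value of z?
z = 64

Tracing execution:
Step 1: DEC(m) → z = 8
Step 2: SQUARE(z) → z = 64
Step 3: SET(m, 7) → z = 64
Step 4: INC(m) → z = 64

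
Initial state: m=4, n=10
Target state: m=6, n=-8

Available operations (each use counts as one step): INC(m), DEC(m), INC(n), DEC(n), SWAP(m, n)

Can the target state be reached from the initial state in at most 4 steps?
No

The target state cannot be reached within 4 steps.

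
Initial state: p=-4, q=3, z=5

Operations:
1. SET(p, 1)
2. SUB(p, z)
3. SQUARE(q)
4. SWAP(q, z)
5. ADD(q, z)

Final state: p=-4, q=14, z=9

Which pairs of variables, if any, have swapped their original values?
None

Comparing initial and final values:
z: 5 → 9
p: -4 → -4
q: 3 → 14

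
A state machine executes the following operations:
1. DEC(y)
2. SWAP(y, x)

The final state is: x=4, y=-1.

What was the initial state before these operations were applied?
x=-1, y=5

Working backwards:
Final state: x=4, y=-1
Before step 2 (SWAP(y, x)): x=-1, y=4
Before step 1 (DEC(y)): x=-1, y=5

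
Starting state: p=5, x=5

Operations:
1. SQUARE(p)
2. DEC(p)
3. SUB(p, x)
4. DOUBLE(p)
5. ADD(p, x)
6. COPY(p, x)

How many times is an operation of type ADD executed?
1

Counting ADD operations:
Step 5: ADD(p, x) ← ADD
Total: 1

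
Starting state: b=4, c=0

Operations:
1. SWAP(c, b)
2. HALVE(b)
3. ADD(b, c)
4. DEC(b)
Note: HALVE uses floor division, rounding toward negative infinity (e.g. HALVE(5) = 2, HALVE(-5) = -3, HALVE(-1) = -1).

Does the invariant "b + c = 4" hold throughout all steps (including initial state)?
No, violated after step 3

The invariant is violated after step 3.

State at each step:
Initial: b=4, c=0
After step 1: b=0, c=4
After step 2: b=0, c=4
After step 3: b=4, c=4
After step 4: b=3, c=4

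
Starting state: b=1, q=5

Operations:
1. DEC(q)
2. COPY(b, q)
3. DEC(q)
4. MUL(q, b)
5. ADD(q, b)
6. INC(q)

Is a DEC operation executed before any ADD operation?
Yes

First DEC: step 1
First ADD: step 5
Since 1 < 5, DEC comes first.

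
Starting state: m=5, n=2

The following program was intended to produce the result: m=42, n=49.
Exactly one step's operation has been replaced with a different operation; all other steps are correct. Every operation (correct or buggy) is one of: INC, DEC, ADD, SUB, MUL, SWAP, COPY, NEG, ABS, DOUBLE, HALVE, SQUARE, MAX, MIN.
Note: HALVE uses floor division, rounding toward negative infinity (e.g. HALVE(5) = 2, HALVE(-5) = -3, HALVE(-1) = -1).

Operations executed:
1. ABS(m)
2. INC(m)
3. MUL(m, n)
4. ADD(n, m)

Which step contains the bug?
Step 1

Trace with buggy code:
Initial: m=5, n=2
After step 1: m=5, n=2
After step 2: m=6, n=2
After step 3: m=12, n=2
After step 4: m=12, n=14
Actual final m=12, n=14 ≠ expected m=42, n=49.
Step 1 is the only position where a single-operation replacement can produce the expected result.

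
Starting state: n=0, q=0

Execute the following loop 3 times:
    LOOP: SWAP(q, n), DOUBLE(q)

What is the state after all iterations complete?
n=0, q=0

Iteration trace:
Start: n=0, q=0
After iteration 1: n=0, q=0
After iteration 2: n=0, q=0
After iteration 3: n=0, q=0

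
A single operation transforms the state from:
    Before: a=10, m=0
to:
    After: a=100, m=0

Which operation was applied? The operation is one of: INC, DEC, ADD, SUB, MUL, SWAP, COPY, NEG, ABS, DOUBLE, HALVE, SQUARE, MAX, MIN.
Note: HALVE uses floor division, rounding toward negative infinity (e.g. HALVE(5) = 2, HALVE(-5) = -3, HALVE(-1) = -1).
SQUARE(a)

Analyzing the change:
Before: a=10, m=0
After: a=100, m=0
Variable a changed from 10 to 100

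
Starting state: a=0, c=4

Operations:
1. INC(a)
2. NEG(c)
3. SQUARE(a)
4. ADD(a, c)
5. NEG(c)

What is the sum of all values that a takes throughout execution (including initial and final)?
-3

Values of a at each step:
Initial: a = 0
After step 1: a = 1
After step 2: a = 1
After step 3: a = 1
After step 4: a = -3
After step 5: a = -3
Sum = 0 + 1 + 1 + 1 + -3 + -3 = -3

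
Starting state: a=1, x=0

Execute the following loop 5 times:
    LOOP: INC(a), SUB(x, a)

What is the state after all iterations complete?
a=6, x=-20

Iteration trace:
Start: a=1, x=0
After iteration 1: a=2, x=-2
After iteration 2: a=3, x=-5
After iteration 3: a=4, x=-9
After iteration 4: a=5, x=-14
After iteration 5: a=6, x=-20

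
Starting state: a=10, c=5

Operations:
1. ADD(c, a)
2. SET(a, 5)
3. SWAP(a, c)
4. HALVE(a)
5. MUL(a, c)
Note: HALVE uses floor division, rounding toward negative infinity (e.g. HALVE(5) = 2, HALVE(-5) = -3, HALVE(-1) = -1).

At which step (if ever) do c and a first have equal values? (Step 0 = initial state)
Never

c and a never become equal during execution.

Comparing values at each step:
Initial: c=5, a=10
After step 1: c=15, a=10
After step 2: c=15, a=5
After step 3: c=5, a=15
After step 4: c=5, a=7
After step 5: c=5, a=35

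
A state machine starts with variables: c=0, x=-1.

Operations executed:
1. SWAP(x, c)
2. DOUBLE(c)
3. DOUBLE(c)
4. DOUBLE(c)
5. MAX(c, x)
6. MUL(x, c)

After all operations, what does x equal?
x = 0

Tracing execution:
Step 1: SWAP(x, c) → x = 0
Step 2: DOUBLE(c) → x = 0
Step 3: DOUBLE(c) → x = 0
Step 4: DOUBLE(c) → x = 0
Step 5: MAX(c, x) → x = 0
Step 6: MUL(x, c) → x = 0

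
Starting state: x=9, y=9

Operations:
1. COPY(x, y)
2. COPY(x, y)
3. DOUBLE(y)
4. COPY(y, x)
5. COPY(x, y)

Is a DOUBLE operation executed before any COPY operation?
No

First DOUBLE: step 3
First COPY: step 1
Since 3 > 1, COPY comes first.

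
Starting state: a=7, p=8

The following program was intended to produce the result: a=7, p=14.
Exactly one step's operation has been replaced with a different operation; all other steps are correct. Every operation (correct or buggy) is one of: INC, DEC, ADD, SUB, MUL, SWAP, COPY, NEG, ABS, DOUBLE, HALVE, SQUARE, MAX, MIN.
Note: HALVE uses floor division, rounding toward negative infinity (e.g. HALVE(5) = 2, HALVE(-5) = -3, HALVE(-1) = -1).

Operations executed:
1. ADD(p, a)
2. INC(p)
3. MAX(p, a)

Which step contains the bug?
Step 2

Trace with buggy code:
Initial: a=7, p=8
After step 1: a=7, p=15
After step 2: a=7, p=16
After step 3: a=7, p=16
Actual final a=7, p=16 ≠ expected a=7, p=14.
Step 2 is the only position where a single-operation replacement can produce the expected result.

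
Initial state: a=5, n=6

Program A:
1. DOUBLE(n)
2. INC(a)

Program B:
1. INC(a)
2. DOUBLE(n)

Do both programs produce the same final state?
Yes

Program A final state: a=6, n=12
Program B final state: a=6, n=12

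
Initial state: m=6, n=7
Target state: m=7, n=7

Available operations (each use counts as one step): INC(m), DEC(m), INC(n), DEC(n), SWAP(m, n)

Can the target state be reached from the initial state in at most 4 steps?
Yes

Path (1 step): INC(m)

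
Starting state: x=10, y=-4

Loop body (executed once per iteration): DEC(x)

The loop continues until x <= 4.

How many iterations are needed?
6

Tracing iterations:
Initial: x=10, y=-4
After iteration 1: x=9, y=-4
After iteration 2: x=8, y=-4
After iteration 3: x=7, y=-4
After iteration 4: x=6, y=-4
After iteration 5: x=5, y=-4
After iteration 6: x=4, y=-4
x <= 4 now holds, so the loop exits after 6 iterations.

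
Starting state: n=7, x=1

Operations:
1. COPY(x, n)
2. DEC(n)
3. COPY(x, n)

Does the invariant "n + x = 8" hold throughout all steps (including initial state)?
No, violated after step 1

The invariant is violated after step 1.

State at each step:
Initial: n=7, x=1
After step 1: n=7, x=7
After step 2: n=6, x=7
After step 3: n=6, x=6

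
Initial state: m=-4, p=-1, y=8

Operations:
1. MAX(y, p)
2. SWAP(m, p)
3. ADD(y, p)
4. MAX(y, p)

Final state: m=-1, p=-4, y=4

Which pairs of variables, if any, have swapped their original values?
(p, m)

Comparing initial and final values:
p: -1 → -4
m: -4 → -1
y: 8 → 4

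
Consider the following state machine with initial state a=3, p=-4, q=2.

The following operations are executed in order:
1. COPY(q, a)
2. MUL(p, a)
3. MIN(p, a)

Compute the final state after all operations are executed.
{a: 3, p: -12, q: 3}

Step-by-step execution:
Initial: a=3, p=-4, q=2
After step 1 (COPY(q, a)): a=3, p=-4, q=3
After step 2 (MUL(p, a)): a=3, p=-12, q=3
After step 3 (MIN(p, a)): a=3, p=-12, q=3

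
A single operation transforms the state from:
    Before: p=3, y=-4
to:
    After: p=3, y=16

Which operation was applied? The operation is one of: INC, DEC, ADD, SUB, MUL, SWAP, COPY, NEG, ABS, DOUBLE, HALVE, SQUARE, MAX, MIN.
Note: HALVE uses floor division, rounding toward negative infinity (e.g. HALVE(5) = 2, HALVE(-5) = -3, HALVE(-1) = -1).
SQUARE(y)

Analyzing the change:
Before: p=3, y=-4
After: p=3, y=16
Variable y changed from -4 to 16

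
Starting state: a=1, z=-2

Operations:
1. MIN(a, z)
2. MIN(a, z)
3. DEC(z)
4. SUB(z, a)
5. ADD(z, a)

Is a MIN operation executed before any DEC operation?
Yes

First MIN: step 1
First DEC: step 3
Since 1 < 3, MIN comes first.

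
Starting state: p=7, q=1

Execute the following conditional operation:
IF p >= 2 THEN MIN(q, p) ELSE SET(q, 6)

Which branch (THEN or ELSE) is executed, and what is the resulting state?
Branch: THEN, Final state: p=7, q=1

Evaluating condition: p >= 2
p = 7
Condition is True, so THEN branch executes
After MIN(q, p): p=7, q=1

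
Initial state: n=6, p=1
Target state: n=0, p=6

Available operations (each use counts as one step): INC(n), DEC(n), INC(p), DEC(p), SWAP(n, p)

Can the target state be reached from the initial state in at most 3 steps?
Yes

Path (2 steps): DEC(p) → SWAP(n, p)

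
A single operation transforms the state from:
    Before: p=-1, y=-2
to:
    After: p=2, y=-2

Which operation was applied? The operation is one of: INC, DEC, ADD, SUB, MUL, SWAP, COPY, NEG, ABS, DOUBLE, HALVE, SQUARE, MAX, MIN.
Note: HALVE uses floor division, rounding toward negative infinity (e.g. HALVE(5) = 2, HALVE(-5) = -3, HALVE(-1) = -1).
MUL(p, y)

Analyzing the change:
Before: p=-1, y=-2
After: p=2, y=-2
Variable p changed from -1 to 2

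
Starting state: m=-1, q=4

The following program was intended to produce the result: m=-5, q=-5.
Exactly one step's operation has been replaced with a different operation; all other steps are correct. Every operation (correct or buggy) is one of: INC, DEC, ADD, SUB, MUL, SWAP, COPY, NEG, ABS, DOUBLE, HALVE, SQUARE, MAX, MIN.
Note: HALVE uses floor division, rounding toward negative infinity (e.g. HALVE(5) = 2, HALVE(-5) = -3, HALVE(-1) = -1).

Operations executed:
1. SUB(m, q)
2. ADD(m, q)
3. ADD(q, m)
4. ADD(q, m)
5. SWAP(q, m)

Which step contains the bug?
Step 2

Trace with buggy code:
Initial: m=-1, q=4
After step 1: m=-5, q=4
After step 2: m=-1, q=4
After step 3: m=-1, q=3
After step 4: m=-1, q=2
After step 5: m=2, q=-1
Actual final m=2, q=-1 ≠ expected m=-5, q=-5.
Step 2 is the only position where a single-operation replacement can produce the expected result.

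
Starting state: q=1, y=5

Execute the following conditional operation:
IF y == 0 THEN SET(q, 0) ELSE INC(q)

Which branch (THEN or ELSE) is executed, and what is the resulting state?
Branch: ELSE, Final state: q=2, y=5

Evaluating condition: y == 0
y = 5
Condition is False, so ELSE branch executes
After INC(q): q=2, y=5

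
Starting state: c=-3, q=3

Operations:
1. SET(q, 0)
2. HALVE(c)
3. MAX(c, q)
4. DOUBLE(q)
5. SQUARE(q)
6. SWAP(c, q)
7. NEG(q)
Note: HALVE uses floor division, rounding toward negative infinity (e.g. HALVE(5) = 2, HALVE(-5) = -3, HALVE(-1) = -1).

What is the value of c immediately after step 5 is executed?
c = 0

Tracing c through execution:
Initial: c = -3
After step 1 (SET(q, 0)): c = -3
After step 2 (HALVE(c)): c = -2
After step 3 (MAX(c, q)): c = 0
After step 4 (DOUBLE(q)): c = 0
After step 5 (SQUARE(q)): c = 0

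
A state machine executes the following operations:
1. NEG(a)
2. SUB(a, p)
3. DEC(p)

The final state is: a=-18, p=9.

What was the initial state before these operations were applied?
a=8, p=10

Working backwards:
Final state: a=-18, p=9
Before step 3 (DEC(p)): a=-18, p=10
Before step 2 (SUB(a, p)): a=-8, p=10
Before step 1 (NEG(a)): a=8, p=10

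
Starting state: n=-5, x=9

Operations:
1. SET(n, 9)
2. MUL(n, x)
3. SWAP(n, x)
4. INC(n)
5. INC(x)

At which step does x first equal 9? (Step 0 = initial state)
Step 0

Tracing x:
Initial: x = 9 ← first occurrence
After step 1: x = 9
After step 2: x = 9
After step 3: x = 81
After step 4: x = 81
After step 5: x = 82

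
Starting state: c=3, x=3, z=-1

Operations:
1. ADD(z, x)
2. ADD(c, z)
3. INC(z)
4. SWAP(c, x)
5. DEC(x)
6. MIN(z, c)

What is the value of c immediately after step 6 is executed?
c = 3

Tracing c through execution:
Initial: c = 3
After step 1 (ADD(z, x)): c = 3
After step 2 (ADD(c, z)): c = 5
After step 3 (INC(z)): c = 5
After step 4 (SWAP(c, x)): c = 3
After step 5 (DEC(x)): c = 3
After step 6 (MIN(z, c)): c = 3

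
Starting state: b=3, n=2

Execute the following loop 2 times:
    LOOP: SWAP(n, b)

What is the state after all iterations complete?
b=3, n=2

Iteration trace:
Start: b=3, n=2
After iteration 1: b=2, n=3
After iteration 2: b=3, n=2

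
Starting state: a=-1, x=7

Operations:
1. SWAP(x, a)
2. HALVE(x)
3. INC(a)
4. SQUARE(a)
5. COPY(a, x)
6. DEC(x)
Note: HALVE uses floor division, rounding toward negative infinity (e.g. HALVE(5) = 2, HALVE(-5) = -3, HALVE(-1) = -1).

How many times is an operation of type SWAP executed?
1

Counting SWAP operations:
Step 1: SWAP(x, a) ← SWAP
Total: 1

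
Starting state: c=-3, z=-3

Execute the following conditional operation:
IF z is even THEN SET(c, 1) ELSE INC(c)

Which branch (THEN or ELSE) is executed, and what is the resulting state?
Branch: ELSE, Final state: c=-2, z=-3

Evaluating condition: z is even
Condition is False, so ELSE branch executes
After INC(c): c=-2, z=-3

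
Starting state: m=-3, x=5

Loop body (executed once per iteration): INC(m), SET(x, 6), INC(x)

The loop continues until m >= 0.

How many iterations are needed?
3

Tracing iterations:
Initial: m=-3, x=5
After iteration 1: m=-2, x=7
After iteration 2: m=-1, x=7
After iteration 3: m=0, x=7
m >= 0 now holds, so the loop exits after 3 iterations.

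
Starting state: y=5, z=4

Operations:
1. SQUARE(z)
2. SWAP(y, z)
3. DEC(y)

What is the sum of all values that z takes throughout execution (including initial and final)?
30

Values of z at each step:
Initial: z = 4
After step 1: z = 16
After step 2: z = 5
After step 3: z = 5
Sum = 4 + 16 + 5 + 5 = 30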